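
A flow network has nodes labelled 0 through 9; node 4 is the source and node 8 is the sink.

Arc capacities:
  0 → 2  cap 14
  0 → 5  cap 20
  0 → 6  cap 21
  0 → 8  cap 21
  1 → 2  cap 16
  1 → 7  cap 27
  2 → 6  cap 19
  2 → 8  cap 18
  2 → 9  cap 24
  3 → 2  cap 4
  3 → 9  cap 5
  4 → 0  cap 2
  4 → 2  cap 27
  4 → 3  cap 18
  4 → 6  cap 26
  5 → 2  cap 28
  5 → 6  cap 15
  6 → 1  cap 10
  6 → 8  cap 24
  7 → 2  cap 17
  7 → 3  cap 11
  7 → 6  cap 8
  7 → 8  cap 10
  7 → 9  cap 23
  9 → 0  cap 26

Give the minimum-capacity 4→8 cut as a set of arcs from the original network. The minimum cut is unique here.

augment #1: 4→0→8 push 2
augment #2: 4→2→8 push 18
augment #3: 4→6→8 push 24
augment #4: 4→2→9→0→8 push 9
augment #5: 4→3→9→0→8 push 5
augment #6: 4→6→1→7→8 push 2
augment #7: 4→3→2→9→0→8 push 4
max flow = 64; residual-reachable set from 4 gives S-side
cut edges (S→T): {(3,2), (3,9), (4,0), (4,2), (4,6)} total cap 64

Min-cut arcs: {(3,2), (3,9), (4,0), (4,2), (4,6)} (total capacity 64)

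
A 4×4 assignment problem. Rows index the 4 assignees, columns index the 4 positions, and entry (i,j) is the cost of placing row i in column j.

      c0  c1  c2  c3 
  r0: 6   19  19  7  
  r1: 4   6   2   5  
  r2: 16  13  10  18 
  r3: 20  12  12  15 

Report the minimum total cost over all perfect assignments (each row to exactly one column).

one of 2 optimal assignments: row0→col0 (cost 6), row1→col3 (cost 5), row2→col2 (cost 10), row3→col1 (cost 12)
total = 6 + 5 + 10 + 12 = 33

Minimum assignment cost: 33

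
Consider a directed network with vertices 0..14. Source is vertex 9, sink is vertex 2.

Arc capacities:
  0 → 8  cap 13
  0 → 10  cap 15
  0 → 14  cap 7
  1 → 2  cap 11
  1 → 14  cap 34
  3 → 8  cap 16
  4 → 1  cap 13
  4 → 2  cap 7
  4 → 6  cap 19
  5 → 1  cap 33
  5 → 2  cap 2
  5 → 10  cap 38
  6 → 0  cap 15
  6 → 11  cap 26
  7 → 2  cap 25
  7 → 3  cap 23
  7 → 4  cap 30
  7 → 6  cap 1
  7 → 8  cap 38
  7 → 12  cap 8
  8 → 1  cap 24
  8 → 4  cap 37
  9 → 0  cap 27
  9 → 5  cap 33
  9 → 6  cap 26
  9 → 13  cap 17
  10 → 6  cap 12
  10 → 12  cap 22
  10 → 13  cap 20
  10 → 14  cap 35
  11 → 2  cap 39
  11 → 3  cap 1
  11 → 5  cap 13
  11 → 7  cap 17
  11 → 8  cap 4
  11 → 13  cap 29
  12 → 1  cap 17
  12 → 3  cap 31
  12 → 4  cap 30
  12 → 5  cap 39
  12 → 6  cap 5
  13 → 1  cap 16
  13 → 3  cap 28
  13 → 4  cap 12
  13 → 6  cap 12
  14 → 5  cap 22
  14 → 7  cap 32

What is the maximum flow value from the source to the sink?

Maximum flow value: 71

augment #1: 9→5→2 bottleneck 2, total now 2
augment #2: 9→5→1→2 bottleneck 11, total now 13
augment #3: 9→6→11→2 bottleneck 26, total now 39
augment #4: 9→13→4→2 bottleneck 7, total now 46
augment #5: 9→0→14→7→2 bottleneck 7, total now 53
augment #6: 9→0→10→14→7→2 bottleneck 15, total now 68
augment #7: 9→5→1→14→7→2 bottleneck 3, total now 71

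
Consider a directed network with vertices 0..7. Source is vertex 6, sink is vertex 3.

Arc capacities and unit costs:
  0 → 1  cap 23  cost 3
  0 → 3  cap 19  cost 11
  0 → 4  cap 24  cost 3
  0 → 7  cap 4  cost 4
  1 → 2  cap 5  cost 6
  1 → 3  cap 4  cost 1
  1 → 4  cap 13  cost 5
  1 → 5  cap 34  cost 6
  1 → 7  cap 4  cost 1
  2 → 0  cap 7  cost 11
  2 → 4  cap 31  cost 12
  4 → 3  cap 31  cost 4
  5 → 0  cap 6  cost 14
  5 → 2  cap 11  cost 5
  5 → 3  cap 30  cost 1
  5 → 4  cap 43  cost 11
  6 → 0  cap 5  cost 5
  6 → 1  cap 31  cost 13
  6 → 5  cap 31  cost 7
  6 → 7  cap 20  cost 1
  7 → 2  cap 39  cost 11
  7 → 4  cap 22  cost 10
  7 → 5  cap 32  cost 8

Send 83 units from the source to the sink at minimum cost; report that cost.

shortest-cost path #1: 6→5→3 push 30 @ unit cost 8 (adds 240)
shortest-cost path #2: 6→0→1→3 push 4 @ unit cost 9 (adds 36)
shortest-cost path #3: 6→0→4→3 push 1 @ unit cost 12 (adds 12)
shortest-cost path #4: 6→7→4→3 push 20 @ unit cost 15 (adds 300)
shortest-cost path #5: 6→1→0→4→3 push 4 @ unit cost 17 (adds 68)
shortest-cost path #6: 6→1→4→3 push 6 @ unit cost 22 (adds 132)
shortest-cost path #7: 6→1→4→0→3 push 5 @ unit cost 26 (adds 130)
shortest-cost path #8: 6→5→0→3 push 1 @ unit cost 32 (adds 32)
shortest-cost path #9: 6→1→2→0→3 push 5 @ unit cost 41 (adds 205)
shortest-cost path #10: 6→1→4→7→2→0→3 push 2 @ unit cost 41 (adds 82)
shortest-cost path #11: 6→1→5→0→3 push 5 @ unit cost 44 (adds 220)
total cost = 1457

Minimum cost for 83 units: 1457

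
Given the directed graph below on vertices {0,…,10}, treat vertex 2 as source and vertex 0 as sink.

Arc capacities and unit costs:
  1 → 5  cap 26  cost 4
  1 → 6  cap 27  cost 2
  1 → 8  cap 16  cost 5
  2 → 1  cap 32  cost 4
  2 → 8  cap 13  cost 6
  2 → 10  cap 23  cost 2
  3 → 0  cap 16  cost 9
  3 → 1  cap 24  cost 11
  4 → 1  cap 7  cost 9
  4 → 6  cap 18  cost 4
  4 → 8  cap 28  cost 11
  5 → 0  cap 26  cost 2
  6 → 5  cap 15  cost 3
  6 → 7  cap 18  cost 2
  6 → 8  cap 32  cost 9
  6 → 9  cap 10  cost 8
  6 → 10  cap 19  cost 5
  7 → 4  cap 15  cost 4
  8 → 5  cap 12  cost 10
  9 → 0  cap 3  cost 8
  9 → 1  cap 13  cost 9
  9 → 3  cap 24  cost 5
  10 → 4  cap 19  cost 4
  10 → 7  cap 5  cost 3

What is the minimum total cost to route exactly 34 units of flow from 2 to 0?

Minimum cost for 34 units: 474

shortest-cost path #1: 2→1→5→0 push 26 @ unit cost 10 (adds 260)
shortest-cost path #2: 2→1→6→9→0 push 3 @ unit cost 22 (adds 66)
shortest-cost path #3: 2→1→6→9→3→0 push 3 @ unit cost 28 (adds 84)
shortest-cost path #4: 2→10→4→6→9→3→0 push 2 @ unit cost 32 (adds 64)
total cost = 474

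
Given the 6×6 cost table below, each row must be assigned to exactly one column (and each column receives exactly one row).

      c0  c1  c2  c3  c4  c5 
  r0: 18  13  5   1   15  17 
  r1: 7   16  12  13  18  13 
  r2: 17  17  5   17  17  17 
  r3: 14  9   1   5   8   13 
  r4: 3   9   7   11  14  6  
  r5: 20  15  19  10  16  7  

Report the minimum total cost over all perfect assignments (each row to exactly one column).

optimal assignment: row0→col3 (cost 1), row1→col0 (cost 7), row2→col2 (cost 5), row3→col4 (cost 8), row4→col1 (cost 9), row5→col5 (cost 7)
total = 1 + 7 + 5 + 8 + 9 + 7 = 37

Minimum assignment cost: 37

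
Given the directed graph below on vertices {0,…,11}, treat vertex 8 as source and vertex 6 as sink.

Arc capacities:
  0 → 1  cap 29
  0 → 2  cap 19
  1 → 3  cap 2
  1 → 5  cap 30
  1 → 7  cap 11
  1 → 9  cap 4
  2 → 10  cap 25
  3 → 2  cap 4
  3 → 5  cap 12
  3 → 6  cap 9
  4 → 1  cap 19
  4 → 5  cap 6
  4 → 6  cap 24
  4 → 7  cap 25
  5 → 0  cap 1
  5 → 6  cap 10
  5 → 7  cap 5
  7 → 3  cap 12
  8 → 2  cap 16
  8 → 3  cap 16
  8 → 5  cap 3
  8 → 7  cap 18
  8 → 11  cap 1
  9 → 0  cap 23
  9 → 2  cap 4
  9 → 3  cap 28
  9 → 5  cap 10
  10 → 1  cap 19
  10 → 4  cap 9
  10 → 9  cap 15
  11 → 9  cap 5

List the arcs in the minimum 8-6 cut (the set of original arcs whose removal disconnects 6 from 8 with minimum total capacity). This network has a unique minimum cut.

augment #1: 8→3→6 push 9
augment #2: 8→5→6 push 3
augment #3: 8→3→5→6 push 7
augment #4: 8→2→10→4→6 push 9
max flow = 28; residual-reachable set from 8 gives S-side
cut edges (S→T): {(3,6), (5,6), (10,4)} total cap 28

Min-cut arcs: {(3,6), (5,6), (10,4)} (total capacity 28)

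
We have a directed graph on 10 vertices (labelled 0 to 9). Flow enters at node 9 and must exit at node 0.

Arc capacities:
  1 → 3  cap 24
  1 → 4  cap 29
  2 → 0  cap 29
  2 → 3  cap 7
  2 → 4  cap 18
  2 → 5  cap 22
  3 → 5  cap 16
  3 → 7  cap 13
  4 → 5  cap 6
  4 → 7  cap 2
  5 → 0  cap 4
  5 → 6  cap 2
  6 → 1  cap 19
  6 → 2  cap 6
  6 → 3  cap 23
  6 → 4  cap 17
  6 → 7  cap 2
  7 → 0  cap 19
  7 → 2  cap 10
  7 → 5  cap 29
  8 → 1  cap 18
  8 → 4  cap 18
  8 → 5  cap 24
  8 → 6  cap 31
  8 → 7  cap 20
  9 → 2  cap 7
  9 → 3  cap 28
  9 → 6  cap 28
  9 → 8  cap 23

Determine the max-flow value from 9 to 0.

Maximum flow value: 46

augment #1: 9→2→0 bottleneck 7, total now 7
augment #2: 9→3→5→0 bottleneck 4, total now 11
augment #3: 9→3→7→0 bottleneck 13, total now 24
augment #4: 9→6→2→0 bottleneck 6, total now 30
augment #5: 9→6→7→0 bottleneck 2, total now 32
augment #6: 9→8→7→0 bottleneck 4, total now 36
augment #7: 9→8→7→2→0 bottleneck 10, total now 46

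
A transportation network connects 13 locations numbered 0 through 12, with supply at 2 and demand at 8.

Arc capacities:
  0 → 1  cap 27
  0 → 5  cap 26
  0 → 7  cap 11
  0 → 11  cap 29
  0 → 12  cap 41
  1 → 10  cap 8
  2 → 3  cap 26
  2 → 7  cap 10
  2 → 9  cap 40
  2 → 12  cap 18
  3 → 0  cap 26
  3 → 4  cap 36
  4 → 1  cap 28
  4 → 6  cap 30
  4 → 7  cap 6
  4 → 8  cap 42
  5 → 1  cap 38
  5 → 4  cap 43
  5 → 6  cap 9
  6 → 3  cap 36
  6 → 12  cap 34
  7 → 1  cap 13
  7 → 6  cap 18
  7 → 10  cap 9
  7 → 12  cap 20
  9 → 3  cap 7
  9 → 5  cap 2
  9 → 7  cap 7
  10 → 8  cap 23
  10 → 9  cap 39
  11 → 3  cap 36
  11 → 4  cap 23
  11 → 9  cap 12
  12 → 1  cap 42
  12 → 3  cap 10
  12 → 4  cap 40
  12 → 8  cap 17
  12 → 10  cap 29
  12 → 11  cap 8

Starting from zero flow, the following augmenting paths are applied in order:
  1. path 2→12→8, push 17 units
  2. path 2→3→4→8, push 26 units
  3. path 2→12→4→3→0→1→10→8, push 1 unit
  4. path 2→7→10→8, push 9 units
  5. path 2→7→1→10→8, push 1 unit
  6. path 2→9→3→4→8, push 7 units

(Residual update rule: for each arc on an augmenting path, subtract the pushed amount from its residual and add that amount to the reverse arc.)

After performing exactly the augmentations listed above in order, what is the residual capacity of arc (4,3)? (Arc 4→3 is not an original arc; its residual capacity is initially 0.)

after path 1 (2→12→8, push 17): res(4,3)=0
after path 2 (2→3→4→8, push 26): res(4,3)=26
after path 3 (2→12→4→3→0→1→10→8, push 1): res(4,3)=25
after path 4 (2→7→10→8, push 9): res(4,3)=25
after path 5 (2→7→1→10→8, push 1): res(4,3)=25
after path 6 (2→9→3→4→8, push 7): res(4,3)=32

Residual capacity of (4,3): 32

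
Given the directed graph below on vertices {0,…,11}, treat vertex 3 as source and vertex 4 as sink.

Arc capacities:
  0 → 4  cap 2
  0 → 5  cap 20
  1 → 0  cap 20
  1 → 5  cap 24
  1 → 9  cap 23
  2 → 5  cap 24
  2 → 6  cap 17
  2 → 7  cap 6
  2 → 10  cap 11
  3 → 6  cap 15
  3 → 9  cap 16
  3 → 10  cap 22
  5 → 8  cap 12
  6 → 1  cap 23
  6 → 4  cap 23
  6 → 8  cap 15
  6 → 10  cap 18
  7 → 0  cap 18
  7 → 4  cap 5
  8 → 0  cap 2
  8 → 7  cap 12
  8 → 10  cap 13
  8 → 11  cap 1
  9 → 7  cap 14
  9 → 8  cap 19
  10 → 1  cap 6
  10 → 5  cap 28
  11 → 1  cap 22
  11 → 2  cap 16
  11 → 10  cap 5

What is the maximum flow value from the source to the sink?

Maximum flow value: 23

augment #1: 3→6→4 bottleneck 15, total now 15
augment #2: 3→9→7→4 bottleneck 5, total now 20
augment #3: 3→9→7→0→4 bottleneck 2, total now 22
augment #4: 3→9→8→11→2→6→4 bottleneck 1, total now 23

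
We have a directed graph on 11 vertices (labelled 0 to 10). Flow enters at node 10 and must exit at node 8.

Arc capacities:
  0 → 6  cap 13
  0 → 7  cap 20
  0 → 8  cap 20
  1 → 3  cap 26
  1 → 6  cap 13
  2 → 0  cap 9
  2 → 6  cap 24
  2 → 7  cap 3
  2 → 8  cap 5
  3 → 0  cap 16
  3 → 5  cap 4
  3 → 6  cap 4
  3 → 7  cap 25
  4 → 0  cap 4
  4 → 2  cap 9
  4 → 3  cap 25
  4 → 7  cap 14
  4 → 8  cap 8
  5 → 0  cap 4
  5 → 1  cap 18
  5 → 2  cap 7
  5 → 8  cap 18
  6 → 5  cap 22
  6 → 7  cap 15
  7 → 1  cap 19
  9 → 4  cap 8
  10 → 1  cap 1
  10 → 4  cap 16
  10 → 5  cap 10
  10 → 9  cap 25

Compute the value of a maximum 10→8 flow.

Maximum flow value: 35

augment #1: 10→4→8 bottleneck 8, total now 8
augment #2: 10→5→8 bottleneck 10, total now 18
augment #3: 10→4→0→8 bottleneck 4, total now 22
augment #4: 10→4→2→8 bottleneck 4, total now 26
augment #5: 10→1→3→0→8 bottleneck 1, total now 27
augment #6: 10→9→4→2→8 bottleneck 1, total now 28
augment #7: 10→9→4→2→0→8 bottleneck 4, total now 32
augment #8: 10→9→4→3→0→8 bottleneck 3, total now 35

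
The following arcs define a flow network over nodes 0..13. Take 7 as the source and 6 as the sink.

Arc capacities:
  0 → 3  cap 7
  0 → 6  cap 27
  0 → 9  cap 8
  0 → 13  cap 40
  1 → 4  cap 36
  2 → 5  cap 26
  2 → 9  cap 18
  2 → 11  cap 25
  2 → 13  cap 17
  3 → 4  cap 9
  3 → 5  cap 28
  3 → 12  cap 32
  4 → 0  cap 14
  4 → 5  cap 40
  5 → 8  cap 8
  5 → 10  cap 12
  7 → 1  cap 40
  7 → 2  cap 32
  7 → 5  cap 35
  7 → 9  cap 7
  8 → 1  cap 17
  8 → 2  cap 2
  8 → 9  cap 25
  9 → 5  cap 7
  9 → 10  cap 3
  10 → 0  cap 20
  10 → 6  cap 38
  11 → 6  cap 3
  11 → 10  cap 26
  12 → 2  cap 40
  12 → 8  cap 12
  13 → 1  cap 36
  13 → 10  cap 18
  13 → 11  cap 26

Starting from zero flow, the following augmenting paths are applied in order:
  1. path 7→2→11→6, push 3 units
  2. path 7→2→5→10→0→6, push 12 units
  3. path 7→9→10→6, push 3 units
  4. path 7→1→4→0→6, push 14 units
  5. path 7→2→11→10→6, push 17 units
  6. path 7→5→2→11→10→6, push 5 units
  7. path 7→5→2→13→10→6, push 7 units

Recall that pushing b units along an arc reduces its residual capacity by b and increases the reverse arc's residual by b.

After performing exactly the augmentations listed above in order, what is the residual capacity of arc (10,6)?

after path 1 (7→2→11→6, push 3): res(10,6)=38
after path 2 (7→2→5→10→0→6, push 12): res(10,6)=38
after path 3 (7→9→10→6, push 3): res(10,6)=35
after path 4 (7→1→4→0→6, push 14): res(10,6)=35
after path 5 (7→2→11→10→6, push 17): res(10,6)=18
after path 6 (7→5→2→11→10→6, push 5): res(10,6)=13
after path 7 (7→5→2→13→10→6, push 7): res(10,6)=6

Residual capacity of (10,6): 6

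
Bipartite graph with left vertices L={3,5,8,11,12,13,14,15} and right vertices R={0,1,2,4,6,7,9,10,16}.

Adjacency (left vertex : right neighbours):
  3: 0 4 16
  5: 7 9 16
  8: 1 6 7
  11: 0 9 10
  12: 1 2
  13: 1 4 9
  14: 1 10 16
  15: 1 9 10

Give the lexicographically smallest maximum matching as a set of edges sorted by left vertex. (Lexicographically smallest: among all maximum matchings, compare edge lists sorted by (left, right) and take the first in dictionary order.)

Lex-smallest maximum matching: {(3,0), (5,7), (8,1), (11,9), (12,2), (13,4), (14,16), (15,10)}

|M| = 8 (so the lex-smallest maximum matching has 8 edges)
process left vertices in ascending order; for each, take the smallest-labelled available neighbour that still permits 8 edges overall, or leave it unmatched if none does
lex-smallest matching: {3-0, 5-7, 8-1, 11-9, 12-2, 13-4, 14-16, 15-10}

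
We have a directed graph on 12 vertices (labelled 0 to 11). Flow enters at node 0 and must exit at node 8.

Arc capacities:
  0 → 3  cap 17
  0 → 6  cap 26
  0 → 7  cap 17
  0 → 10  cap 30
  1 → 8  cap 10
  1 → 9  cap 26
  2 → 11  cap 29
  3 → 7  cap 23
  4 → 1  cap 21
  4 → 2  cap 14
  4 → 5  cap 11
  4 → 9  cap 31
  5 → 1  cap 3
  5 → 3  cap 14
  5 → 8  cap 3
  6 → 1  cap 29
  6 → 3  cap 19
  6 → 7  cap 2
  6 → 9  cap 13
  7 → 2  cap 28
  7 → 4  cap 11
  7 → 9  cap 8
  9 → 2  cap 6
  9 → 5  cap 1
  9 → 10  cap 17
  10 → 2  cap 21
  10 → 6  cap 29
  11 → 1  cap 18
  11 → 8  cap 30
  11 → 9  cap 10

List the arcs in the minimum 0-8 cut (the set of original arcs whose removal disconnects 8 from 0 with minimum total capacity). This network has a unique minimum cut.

Min-cut arcs: {(1,8), (2,11), (5,8)} (total capacity 42)

augment #1: 0→6→1→8 push 10
augment #2: 0→6→9→5→8 push 1
augment #3: 0→7→2→11→8 push 17
augment #4: 0→10→2→11→8 push 12
augment #5: 0→3→7→4→5→8 push 2
max flow = 42; residual-reachable set from 0 gives S-side
cut edges (S→T): {(1,8), (2,11), (5,8)} total cap 42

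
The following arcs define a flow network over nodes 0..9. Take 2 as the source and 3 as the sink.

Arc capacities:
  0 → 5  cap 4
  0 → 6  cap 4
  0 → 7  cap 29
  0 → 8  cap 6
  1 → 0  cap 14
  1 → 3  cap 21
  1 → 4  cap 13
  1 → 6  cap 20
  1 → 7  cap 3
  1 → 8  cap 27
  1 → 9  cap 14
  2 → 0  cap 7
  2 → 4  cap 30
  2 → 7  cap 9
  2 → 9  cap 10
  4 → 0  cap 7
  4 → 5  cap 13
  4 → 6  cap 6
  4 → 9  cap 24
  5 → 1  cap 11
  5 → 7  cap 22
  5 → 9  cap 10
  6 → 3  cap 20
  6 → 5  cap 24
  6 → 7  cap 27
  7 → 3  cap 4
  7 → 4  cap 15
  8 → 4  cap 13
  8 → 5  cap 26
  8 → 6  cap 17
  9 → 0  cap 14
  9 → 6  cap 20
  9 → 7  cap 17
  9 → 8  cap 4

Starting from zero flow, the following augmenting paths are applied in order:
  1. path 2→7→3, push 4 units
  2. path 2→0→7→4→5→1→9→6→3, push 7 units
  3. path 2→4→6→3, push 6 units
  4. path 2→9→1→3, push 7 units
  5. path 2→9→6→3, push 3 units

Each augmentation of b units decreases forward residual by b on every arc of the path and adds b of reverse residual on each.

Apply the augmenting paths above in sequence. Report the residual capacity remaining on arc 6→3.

after path 1 (2→7→3, push 4): res(6,3)=20
after path 2 (2→0→7→4→5→1→9→6→3, push 7): res(6,3)=13
after path 3 (2→4→6→3, push 6): res(6,3)=7
after path 4 (2→9→1→3, push 7): res(6,3)=7
after path 5 (2→9→6→3, push 3): res(6,3)=4

Residual capacity of (6,3): 4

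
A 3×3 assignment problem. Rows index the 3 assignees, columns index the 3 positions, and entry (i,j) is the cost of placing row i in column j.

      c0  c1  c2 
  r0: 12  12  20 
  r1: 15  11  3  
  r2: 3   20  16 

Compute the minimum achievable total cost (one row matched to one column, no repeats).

optimal assignment: row0→col1 (cost 12), row1→col2 (cost 3), row2→col0 (cost 3)
total = 12 + 3 + 3 = 18

Minimum assignment cost: 18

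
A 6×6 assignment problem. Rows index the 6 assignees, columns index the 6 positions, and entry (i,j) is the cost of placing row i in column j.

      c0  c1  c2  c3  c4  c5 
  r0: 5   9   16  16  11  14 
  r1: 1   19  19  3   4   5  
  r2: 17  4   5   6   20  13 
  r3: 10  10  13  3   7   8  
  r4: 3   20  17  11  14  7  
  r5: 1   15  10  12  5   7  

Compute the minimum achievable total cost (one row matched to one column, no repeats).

optimal assignment: row0→col1 (cost 9), row1→col4 (cost 4), row2→col2 (cost 5), row3→col3 (cost 3), row4→col5 (cost 7), row5→col0 (cost 1)
total = 9 + 4 + 5 + 3 + 7 + 1 = 29

Minimum assignment cost: 29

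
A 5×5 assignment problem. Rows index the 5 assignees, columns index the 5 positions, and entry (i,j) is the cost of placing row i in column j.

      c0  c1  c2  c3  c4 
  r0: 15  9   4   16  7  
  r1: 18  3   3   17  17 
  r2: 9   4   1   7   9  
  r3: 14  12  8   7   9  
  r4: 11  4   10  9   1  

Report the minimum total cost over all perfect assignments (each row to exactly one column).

optimal assignment: row0→col2 (cost 4), row1→col1 (cost 3), row2→col0 (cost 9), row3→col3 (cost 7), row4→col4 (cost 1)
total = 4 + 3 + 9 + 7 + 1 = 24

Minimum assignment cost: 24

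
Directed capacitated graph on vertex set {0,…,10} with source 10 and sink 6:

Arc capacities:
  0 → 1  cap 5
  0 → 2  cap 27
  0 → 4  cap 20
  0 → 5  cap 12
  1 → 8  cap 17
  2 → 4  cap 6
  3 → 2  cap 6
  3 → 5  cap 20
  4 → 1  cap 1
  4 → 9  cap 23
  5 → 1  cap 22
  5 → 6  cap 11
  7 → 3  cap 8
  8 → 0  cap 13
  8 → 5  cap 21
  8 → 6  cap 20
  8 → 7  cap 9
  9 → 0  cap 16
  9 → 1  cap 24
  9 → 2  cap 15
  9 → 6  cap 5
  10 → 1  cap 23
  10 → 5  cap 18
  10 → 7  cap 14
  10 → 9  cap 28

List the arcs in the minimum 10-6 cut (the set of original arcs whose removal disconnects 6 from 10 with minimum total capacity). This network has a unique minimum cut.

augment #1: 10→5→6 push 11
augment #2: 10→9→6 push 5
augment #3: 10→1→8→6 push 17
max flow = 33; residual-reachable set from 10 gives S-side
cut edges (S→T): {(1,8), (5,6), (9,6)} total cap 33

Min-cut arcs: {(1,8), (5,6), (9,6)} (total capacity 33)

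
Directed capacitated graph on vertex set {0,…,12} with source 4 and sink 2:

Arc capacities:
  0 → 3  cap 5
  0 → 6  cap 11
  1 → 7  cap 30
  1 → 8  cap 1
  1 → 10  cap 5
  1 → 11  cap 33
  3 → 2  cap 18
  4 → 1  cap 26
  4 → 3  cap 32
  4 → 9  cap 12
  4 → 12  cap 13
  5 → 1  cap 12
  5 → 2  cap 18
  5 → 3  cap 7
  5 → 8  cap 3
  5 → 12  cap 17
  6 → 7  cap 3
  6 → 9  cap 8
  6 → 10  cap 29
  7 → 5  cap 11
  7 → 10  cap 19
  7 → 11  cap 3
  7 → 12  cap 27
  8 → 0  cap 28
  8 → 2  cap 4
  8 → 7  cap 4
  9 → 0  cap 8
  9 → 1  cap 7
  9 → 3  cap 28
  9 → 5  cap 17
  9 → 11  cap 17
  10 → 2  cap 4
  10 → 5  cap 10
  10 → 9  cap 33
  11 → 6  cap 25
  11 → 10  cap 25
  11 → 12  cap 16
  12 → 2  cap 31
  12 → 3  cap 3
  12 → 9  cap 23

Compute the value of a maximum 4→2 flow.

Maximum flow value: 69

augment #1: 4→3→2 bottleneck 18, total now 18
augment #2: 4→12→2 bottleneck 13, total now 31
augment #3: 4→1→8→2 bottleneck 1, total now 32
augment #4: 4→1→10→2 bottleneck 4, total now 36
augment #5: 4→9→5→2 bottleneck 12, total now 48
augment #6: 4→1→7→5→2 bottleneck 6, total now 54
augment #7: 4→1→7→12→2 bottleneck 15, total now 69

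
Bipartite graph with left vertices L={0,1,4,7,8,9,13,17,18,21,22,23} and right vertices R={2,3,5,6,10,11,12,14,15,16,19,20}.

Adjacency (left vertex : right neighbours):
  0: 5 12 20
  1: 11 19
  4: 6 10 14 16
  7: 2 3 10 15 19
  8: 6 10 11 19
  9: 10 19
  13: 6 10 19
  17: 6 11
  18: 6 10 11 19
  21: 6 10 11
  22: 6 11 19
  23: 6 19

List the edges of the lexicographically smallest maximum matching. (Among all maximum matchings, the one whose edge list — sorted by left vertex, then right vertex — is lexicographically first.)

Lex-smallest maximum matching: {(0,5), (1,11), (4,14), (7,2), (8,6), (9,10), (13,19)}

|M| = 7 (so the lex-smallest maximum matching has 7 edges)
process left vertices in ascending order; for each, take the smallest-labelled available neighbour that still permits 7 edges overall, or leave it unmatched if none does
lex-smallest matching: {0-5, 1-11, 4-14, 7-2, 8-6, 9-10, 13-19}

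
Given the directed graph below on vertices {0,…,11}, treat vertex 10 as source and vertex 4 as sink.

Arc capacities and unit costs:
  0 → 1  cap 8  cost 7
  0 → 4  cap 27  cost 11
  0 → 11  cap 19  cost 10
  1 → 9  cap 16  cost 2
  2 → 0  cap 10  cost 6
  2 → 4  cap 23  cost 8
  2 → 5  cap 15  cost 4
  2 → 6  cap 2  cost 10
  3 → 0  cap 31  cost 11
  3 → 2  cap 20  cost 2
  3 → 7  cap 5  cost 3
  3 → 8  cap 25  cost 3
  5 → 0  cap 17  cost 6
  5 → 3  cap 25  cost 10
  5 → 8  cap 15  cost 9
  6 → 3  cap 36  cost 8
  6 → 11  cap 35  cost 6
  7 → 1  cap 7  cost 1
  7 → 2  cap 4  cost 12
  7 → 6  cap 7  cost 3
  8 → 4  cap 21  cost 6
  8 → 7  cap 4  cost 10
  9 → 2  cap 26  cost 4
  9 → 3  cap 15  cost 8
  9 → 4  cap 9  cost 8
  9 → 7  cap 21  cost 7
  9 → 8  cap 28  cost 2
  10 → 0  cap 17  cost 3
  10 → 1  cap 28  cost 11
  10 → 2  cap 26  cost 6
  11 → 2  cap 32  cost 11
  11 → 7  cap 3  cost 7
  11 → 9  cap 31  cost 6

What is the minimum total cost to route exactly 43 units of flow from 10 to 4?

shortest-cost path #1: 10→0→4 push 17 @ unit cost 14 (adds 238)
shortest-cost path #2: 10→2→4 push 23 @ unit cost 14 (adds 322)
shortest-cost path #3: 10→1→9→4 push 3 @ unit cost 21 (adds 63)
total cost = 623

Minimum cost for 43 units: 623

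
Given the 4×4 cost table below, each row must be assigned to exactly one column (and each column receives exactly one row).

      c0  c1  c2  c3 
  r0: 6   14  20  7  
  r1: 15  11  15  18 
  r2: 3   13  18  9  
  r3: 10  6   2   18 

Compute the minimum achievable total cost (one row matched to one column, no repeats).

optimal assignment: row0→col3 (cost 7), row1→col1 (cost 11), row2→col0 (cost 3), row3→col2 (cost 2)
total = 7 + 11 + 3 + 2 = 23

Minimum assignment cost: 23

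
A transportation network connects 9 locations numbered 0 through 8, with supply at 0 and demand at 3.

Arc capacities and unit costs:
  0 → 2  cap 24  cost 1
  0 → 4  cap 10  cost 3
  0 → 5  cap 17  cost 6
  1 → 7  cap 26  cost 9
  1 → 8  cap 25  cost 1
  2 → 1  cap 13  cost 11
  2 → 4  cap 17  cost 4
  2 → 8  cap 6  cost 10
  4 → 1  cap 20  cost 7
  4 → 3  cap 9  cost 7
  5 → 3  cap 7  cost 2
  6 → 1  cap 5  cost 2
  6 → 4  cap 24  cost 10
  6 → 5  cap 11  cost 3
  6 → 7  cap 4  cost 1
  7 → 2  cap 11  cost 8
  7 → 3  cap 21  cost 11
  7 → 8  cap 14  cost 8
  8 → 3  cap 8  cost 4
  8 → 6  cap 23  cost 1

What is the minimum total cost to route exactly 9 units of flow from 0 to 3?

shortest-cost path #1: 0→5→3 push 7 @ unit cost 8 (adds 56)
shortest-cost path #2: 0→4→3 push 2 @ unit cost 10 (adds 20)
total cost = 76

Minimum cost for 9 units: 76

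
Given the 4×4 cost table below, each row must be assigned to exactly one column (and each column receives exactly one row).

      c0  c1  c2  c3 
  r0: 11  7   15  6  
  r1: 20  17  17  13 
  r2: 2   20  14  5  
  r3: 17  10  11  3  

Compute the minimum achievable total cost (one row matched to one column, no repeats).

Minimum assignment cost: 29

optimal assignment: row0→col1 (cost 7), row1→col2 (cost 17), row2→col0 (cost 2), row3→col3 (cost 3)
total = 7 + 17 + 2 + 3 = 29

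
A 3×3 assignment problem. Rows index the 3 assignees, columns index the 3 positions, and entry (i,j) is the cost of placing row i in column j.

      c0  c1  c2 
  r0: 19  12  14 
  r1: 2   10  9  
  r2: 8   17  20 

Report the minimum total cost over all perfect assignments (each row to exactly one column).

optimal assignment: row0→col1 (cost 12), row1→col2 (cost 9), row2→col0 (cost 8)
total = 12 + 9 + 8 = 29

Minimum assignment cost: 29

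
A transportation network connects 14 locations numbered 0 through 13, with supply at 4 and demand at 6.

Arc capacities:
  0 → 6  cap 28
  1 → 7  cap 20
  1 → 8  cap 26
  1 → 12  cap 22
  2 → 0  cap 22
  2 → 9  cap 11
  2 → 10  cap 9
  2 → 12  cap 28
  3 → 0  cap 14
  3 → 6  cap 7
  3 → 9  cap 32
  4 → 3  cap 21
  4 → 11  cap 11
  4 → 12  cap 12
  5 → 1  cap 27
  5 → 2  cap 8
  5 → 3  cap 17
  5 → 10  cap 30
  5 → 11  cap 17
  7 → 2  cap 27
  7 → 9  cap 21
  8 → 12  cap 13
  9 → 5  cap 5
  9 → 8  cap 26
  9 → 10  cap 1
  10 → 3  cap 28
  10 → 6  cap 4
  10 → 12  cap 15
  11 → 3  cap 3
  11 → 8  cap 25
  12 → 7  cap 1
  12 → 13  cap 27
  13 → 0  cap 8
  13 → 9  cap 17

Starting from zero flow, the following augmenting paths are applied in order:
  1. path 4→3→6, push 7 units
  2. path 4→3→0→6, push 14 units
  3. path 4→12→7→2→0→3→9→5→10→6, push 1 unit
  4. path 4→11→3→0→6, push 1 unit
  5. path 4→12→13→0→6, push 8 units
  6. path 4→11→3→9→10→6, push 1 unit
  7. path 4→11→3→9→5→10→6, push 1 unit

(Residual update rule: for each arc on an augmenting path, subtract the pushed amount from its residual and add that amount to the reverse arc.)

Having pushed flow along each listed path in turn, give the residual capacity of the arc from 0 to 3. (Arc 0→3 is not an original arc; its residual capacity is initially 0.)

after path 1 (4→3→6, push 7): res(0,3)=0
after path 2 (4→3→0→6, push 14): res(0,3)=14
after path 3 (4→12→7→2→0→3→9→5→10→6, push 1): res(0,3)=13
after path 4 (4→11→3→0→6, push 1): res(0,3)=14
after path 5 (4→12→13→0→6, push 8): res(0,3)=14
after path 6 (4→11→3→9→10→6, push 1): res(0,3)=14
after path 7 (4→11→3→9→5→10→6, push 1): res(0,3)=14

Residual capacity of (0,3): 14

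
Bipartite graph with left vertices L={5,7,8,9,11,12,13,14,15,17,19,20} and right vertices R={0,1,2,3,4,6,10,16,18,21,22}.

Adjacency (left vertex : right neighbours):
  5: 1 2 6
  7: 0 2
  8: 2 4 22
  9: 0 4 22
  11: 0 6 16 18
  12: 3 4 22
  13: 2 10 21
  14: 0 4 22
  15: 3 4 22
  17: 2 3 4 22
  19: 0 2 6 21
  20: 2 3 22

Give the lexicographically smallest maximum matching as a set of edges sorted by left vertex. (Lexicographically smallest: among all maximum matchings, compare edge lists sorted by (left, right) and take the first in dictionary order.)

Lex-smallest maximum matching: {(5,1), (7,0), (8,2), (9,4), (11,6), (12,3), (13,10), (14,22), (19,21)}

|M| = 9 (so the lex-smallest maximum matching has 9 edges)
process left vertices in ascending order; for each, take the smallest-labelled available neighbour that still permits 9 edges overall, or leave it unmatched if none does
lex-smallest matching: {5-1, 7-0, 8-2, 9-4, 11-6, 12-3, 13-10, 14-22, 19-21}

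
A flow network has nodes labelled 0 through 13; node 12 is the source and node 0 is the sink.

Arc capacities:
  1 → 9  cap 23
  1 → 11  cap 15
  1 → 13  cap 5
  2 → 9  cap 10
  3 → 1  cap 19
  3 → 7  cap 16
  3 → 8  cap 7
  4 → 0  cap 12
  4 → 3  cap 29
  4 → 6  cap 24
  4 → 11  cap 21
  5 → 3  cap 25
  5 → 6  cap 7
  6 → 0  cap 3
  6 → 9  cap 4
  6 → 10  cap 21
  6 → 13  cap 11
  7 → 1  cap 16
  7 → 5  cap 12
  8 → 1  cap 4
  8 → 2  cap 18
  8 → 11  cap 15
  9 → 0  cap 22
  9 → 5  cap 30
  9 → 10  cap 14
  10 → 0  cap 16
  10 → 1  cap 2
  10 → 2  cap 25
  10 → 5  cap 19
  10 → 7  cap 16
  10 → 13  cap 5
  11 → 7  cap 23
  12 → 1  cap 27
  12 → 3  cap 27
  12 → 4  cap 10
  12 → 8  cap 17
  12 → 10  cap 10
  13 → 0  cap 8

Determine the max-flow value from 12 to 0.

augment #1: 12→4→0 bottleneck 10, total now 10
augment #2: 12→10→0 bottleneck 10, total now 20
augment #3: 12→1→9→0 bottleneck 22, total now 42
augment #4: 12→1→13→0 bottleneck 5, total now 47
augment #5: 12→3→1→9→10→0 bottleneck 1, total now 48
augment #6: 12→3→7→5→6→0 bottleneck 3, total now 51
augment #7: 12→8→2→9→10→0 bottleneck 5, total now 56
augment #8: 12→3→7→5→6→13→0 bottleneck 3, total now 59

Maximum flow value: 59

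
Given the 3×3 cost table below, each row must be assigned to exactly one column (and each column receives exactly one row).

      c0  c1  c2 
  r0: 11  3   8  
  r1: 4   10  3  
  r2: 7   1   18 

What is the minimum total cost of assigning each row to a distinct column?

Minimum assignment cost: 13

one of 2 optimal assignments: row0→col1 (cost 3), row1→col2 (cost 3), row2→col0 (cost 7)
total = 3 + 3 + 7 = 13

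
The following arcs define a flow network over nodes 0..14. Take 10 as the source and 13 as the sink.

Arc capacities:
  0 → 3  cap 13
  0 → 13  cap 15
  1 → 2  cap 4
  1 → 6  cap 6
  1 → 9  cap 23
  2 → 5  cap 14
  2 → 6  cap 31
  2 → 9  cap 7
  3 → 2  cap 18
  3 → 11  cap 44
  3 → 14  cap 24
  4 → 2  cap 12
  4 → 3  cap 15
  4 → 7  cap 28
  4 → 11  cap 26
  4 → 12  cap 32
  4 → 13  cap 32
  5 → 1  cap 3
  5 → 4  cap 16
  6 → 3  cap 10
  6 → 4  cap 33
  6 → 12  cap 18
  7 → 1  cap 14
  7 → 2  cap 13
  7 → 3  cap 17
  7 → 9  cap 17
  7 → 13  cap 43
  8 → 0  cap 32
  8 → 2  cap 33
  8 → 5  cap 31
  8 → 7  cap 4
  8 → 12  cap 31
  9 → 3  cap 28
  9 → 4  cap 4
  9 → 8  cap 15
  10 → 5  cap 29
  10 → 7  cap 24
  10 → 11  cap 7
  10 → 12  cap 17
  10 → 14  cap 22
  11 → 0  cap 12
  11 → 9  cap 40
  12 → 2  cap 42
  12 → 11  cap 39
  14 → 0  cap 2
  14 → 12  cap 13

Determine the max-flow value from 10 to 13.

augment #1: 10→7→13 bottleneck 24, total now 24
augment #2: 10→5→4→13 bottleneck 16, total now 40
augment #3: 10→11→0→13 bottleneck 7, total now 47
augment #4: 10→14→0→13 bottleneck 2, total now 49
augment #5: 10→12→11→0→13 bottleneck 5, total now 54
augment #6: 10→5→1→6→4→13 bottleneck 3, total now 57
augment #7: 10→12→2→6→4→13 bottleneck 12, total now 69
augment #8: 10→14→12→2→6→4→13 bottleneck 1, total now 70
augment #9: 10→14→12→2→6→4→7→13 bottleneck 12, total now 82

Maximum flow value: 82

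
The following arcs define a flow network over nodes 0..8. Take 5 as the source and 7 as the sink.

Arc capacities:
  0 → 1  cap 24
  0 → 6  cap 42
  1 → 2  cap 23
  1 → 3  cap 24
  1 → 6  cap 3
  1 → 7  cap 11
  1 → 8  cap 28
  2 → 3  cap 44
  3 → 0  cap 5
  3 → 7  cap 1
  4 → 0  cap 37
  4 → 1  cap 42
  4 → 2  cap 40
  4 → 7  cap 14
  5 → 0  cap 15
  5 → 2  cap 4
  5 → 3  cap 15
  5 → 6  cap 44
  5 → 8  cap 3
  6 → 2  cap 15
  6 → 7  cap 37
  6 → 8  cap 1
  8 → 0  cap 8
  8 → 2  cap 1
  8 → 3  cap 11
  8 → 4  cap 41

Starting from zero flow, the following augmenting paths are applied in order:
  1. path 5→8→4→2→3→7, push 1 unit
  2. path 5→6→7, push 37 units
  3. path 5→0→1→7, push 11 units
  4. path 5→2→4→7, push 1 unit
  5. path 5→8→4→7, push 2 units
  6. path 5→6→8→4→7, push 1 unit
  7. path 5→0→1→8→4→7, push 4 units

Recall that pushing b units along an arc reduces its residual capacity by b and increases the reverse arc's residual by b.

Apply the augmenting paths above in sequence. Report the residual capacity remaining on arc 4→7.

after path 1 (5→8→4→2→3→7, push 1): res(4,7)=14
after path 2 (5→6→7, push 37): res(4,7)=14
after path 3 (5→0→1→7, push 11): res(4,7)=14
after path 4 (5→2→4→7, push 1): res(4,7)=13
after path 5 (5→8→4→7, push 2): res(4,7)=11
after path 6 (5→6→8→4→7, push 1): res(4,7)=10
after path 7 (5→0→1→8→4→7, push 4): res(4,7)=6

Residual capacity of (4,7): 6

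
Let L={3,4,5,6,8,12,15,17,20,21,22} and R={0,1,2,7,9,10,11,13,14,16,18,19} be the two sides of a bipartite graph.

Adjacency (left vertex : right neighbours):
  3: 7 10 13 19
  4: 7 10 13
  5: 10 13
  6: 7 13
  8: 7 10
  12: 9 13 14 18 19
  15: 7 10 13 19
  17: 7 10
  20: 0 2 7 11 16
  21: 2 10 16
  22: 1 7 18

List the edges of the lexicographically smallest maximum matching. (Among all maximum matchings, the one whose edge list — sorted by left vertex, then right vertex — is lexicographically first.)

|M| = 8 (so the lex-smallest maximum matching has 8 edges)
process left vertices in ascending order; for each, take the smallest-labelled available neighbour that still permits 8 edges overall, or leave it unmatched if none does
lex-smallest matching: {3-7, 4-10, 5-13, 12-9, 15-19, 20-0, 21-2, 22-1}

Lex-smallest maximum matching: {(3,7), (4,10), (5,13), (12,9), (15,19), (20,0), (21,2), (22,1)}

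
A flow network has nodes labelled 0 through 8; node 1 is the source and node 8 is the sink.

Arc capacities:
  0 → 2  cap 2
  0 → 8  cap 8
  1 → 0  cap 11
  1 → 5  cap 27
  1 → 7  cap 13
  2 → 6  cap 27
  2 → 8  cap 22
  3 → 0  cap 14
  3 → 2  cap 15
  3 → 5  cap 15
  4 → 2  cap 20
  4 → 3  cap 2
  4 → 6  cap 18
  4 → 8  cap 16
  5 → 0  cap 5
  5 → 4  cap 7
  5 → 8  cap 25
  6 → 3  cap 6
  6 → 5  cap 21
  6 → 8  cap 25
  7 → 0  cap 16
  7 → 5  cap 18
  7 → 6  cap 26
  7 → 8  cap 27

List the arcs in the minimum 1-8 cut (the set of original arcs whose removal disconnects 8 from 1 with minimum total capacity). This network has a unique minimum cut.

Min-cut arcs: {(0,2), (0,8), (1,5), (1,7)} (total capacity 50)

augment #1: 1→0→8 push 8
augment #2: 1→5→8 push 25
augment #3: 1→7→8 push 13
augment #4: 1→0→2→8 push 2
augment #5: 1→5→4→8 push 2
max flow = 50; residual-reachable set from 1 gives S-side
cut edges (S→T): {(0,2), (0,8), (1,5), (1,7)} total cap 50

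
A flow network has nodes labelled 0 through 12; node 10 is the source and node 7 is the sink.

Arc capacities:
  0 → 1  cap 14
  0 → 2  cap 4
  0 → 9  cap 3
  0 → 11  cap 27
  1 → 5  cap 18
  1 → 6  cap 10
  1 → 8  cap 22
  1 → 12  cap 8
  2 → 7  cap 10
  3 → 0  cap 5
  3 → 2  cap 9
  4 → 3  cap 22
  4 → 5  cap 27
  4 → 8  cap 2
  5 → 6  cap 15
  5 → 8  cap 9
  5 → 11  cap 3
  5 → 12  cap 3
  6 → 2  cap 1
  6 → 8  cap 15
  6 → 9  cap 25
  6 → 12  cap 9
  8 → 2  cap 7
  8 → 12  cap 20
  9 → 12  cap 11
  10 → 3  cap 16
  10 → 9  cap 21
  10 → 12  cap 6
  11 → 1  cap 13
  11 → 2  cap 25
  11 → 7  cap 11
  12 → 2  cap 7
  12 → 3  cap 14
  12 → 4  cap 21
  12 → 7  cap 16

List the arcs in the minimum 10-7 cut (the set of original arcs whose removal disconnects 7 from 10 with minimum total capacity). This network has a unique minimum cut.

augment #1: 10→12→7 push 6
augment #2: 10→3→2→7 push 9
augment #3: 10→9→12→7 push 10
augment #4: 10→3→0→2→7 push 1
augment #5: 10→3→0→11→7 push 4
augment #6: 10→9→12→2→0→11→7 push 1
max flow = 31; residual-reachable set from 10 gives S-side
cut edges (S→T): {(3,0), (3,2), (9,12), (10,12)} total cap 31

Min-cut arcs: {(3,0), (3,2), (9,12), (10,12)} (total capacity 31)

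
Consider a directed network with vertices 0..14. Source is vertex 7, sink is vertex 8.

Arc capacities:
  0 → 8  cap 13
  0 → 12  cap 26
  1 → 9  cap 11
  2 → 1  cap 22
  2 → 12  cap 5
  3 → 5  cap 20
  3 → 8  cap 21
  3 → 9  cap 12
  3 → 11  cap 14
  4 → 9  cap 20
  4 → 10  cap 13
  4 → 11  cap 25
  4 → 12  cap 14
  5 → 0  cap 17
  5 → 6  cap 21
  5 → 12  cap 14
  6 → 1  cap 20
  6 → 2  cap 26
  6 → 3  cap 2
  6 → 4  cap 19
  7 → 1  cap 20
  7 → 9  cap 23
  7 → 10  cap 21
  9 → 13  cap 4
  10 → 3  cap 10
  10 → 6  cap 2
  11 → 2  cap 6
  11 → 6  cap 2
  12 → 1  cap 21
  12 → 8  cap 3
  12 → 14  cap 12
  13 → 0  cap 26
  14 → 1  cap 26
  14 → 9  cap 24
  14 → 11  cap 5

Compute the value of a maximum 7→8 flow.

Maximum flow value: 16

augment #1: 7→10→3→8 bottleneck 10, total now 10
augment #2: 7→9→13→0→8 bottleneck 4, total now 14
augment #3: 7→10→6→3→8 bottleneck 2, total now 16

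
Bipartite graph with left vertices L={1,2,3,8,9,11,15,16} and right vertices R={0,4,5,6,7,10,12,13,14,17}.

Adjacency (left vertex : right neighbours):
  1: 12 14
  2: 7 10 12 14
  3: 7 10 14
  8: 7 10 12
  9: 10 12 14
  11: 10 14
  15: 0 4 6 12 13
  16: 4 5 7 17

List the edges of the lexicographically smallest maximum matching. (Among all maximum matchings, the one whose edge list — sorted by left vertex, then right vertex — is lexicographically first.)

|M| = 6 (so the lex-smallest maximum matching has 6 edges)
process left vertices in ascending order; for each, take the smallest-labelled available neighbour that still permits 6 edges overall, or leave it unmatched if none does
lex-smallest matching: {1-12, 2-7, 3-10, 9-14, 15-0, 16-4}

Lex-smallest maximum matching: {(1,12), (2,7), (3,10), (9,14), (15,0), (16,4)}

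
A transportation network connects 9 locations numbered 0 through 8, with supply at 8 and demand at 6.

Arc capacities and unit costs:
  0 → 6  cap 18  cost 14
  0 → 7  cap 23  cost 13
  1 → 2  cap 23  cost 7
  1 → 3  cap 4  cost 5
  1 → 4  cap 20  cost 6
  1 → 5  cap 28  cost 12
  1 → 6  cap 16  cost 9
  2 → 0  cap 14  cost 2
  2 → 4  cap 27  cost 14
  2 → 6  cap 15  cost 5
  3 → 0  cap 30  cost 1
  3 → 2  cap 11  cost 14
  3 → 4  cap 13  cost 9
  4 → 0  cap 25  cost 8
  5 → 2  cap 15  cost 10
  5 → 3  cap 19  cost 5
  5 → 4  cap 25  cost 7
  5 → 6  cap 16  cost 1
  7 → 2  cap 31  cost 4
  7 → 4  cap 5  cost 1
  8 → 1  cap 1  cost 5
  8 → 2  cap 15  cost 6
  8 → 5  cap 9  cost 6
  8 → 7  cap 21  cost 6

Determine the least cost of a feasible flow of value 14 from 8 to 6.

Minimum cost for 14 units: 118

shortest-cost path #1: 8→5→6 push 9 @ unit cost 7 (adds 63)
shortest-cost path #2: 8→2→6 push 5 @ unit cost 11 (adds 55)
total cost = 118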